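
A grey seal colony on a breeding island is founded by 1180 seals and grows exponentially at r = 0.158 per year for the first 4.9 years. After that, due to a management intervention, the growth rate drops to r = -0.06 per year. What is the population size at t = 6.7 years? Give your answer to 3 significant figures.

Phase 1: N(4.9) = 1180·e^(0.158×4.9) = 1180·e^0.7742 = 2559.25.
Phase 2 runs for 6.7 − 4.9 = 1.8 years at r = -0.06.
N(6.7) = 2559.25·e^(-0.06×1.8) = 2559.25·e^-0.108 = 2297.25.

2300 seals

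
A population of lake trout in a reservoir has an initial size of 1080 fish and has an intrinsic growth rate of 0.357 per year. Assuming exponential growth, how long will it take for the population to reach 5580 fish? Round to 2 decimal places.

4.60 years

Set N₀·e^(rt) = 5580: e^(0.357·t) = 5580/1080 = 5.1667.
0.357·t = ln(5.1667) = 1.6422, so t = 1.6422/0.357 = 4.6001.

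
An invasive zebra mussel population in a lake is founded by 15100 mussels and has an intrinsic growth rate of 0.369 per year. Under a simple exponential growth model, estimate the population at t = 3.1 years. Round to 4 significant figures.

N(t) = N₀·e^(rt) = 15100 × e^(0.369×3.1) = 15100 × e^1.144.
e^1.144 ≈ 3.139, so N ≈ 15100 × 3.139 = 47398.7.

47400 mussels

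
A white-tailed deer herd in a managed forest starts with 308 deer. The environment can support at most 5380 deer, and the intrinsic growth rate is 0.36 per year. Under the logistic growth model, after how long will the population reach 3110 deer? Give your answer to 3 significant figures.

8.66 years

A = (K − N₀)/N₀ = (5380 − 308)/308 = 16.468.
Solve 5380/(1 + 16.468·e^(−0.36t)) = 3110: 1 + 16.468·e^(−0.36t) = 1.7299, so e^(−0.36t) = 0.0443238.
−0.36·t = ln(0.0443238) = -3.1162, so t = 3.1162/0.36 = 8.6562.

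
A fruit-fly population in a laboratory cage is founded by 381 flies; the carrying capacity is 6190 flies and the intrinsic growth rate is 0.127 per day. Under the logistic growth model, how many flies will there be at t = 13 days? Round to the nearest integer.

A = (K − N₀)/N₀ = (6190 − 381)/381 = 15.247.
N(t) = K/(1 + A·e^(−rt)) = 6190/(1 + 15.247×e^(−0.127×13)).
e^(−1.651) = 0.19186; denominator = 1 + 15.247×0.19186 = 3.9252.
N = 6190/3.9252 = 1576.99.

1577 flies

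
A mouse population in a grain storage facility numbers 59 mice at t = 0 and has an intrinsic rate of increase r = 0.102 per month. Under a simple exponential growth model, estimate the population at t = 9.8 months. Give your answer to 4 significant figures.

160.3 mice

N(t) = N₀·e^(rt) = 59 × e^(0.102×9.8) = 59 × e^0.9996.
e^0.9996 ≈ 2.7172, so N ≈ 59 × 2.7172 = 160.314.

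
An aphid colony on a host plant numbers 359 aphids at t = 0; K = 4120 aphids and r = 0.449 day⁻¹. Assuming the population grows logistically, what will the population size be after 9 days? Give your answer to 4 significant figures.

A = (K − N₀)/N₀ = (4120 − 359)/359 = 10.476.
N(t) = K/(1 + A·e^(−rt)) = 4120/(1 + 10.476×e^(−0.449×9)).
e^(−4.041) = 0.01758; denominator = 1 + 10.476×0.01758 = 1.1842.
N = 4120/1.1842 = 3479.22.

3479 aphids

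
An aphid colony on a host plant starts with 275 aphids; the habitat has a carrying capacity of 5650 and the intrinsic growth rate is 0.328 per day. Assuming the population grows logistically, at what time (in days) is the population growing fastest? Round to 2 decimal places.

9.06 days

Logistic growth is fastest at N = K/2 = 2825.
A = (K − N₀)/N₀ = 19.545. Set K/(1 + A·e^(−rt)) = K/2 → A·e^(−rt) = 1.
e^(−0.328t) = 1/19.545 = 0.0511628, so t = ln(19.545)/0.328 = 2.9727/0.328 = 9.0632.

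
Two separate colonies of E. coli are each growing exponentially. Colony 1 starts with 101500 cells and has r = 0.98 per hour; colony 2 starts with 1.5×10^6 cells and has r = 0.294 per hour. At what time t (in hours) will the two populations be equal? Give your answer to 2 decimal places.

Set 101500·e^(0.98t) = 1.5×10^6·e^(0.294t).
e^((0.98 − 0.294)t) = 1.5×10^6/101500 → e^(0.686·t) = 14.778.
0.686·t = ln(14.778) = 2.6932, so t = 2.6932/0.686 = 3.9259.

3.93 hours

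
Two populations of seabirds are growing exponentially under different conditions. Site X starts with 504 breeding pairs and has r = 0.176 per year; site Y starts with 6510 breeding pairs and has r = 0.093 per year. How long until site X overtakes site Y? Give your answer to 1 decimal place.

30.8 years

Set 504·e^(0.176t) = 6510·e^(0.093t).
e^((0.176 − 0.093)t) = 6510/504 → e^(0.083·t) = 12.917.
0.083·t = ln(12.917) = 2.5585, so t = 2.5585/0.083 = 30.826.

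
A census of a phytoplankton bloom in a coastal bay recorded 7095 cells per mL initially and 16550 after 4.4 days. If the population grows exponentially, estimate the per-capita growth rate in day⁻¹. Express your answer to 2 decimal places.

From N(t) = N₀·e^(rt): e^(r·4.4) = 16550/7095 = 2.3326.
r·4.4 = ln(2.3326) = 0.847, so r = 0.847/4.4 = 0.1925.

0.19 per day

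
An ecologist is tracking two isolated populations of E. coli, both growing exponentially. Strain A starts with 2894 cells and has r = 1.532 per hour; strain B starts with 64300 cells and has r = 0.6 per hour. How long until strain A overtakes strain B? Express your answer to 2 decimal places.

Set 2894·e^(1.532t) = 64300·e^(0.6t).
e^((1.532 − 0.6)t) = 64300/2894 → e^(0.932·t) = 22.218.
0.932·t = ln(22.218) = 3.1009, so t = 3.1009/0.932 = 3.3272.

3.33 hours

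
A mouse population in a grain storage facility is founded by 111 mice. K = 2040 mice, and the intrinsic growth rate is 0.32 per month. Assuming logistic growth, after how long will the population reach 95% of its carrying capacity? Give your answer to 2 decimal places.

18.12 months

A = (K − N₀)/N₀ = (2040 − 111)/111 = 17.378.
Solve 2040/(1 + 17.378·e^(−0.32t)) = 1938: 1 + 17.378·e^(−0.32t) = 1.0526, so e^(−0.32t) = 0.00302857.
−0.32·t = ln(0.00302857) = -5.7997, so t = 5.7997/0.32 = 18.124.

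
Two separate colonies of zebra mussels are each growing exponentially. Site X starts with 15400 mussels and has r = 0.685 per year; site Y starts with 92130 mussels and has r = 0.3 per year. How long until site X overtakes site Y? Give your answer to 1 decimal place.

Set 15400·e^(0.685t) = 92130·e^(0.3t).
e^((0.685 − 0.3)t) = 92130/15400 → e^(0.385·t) = 5.9825.
0.385·t = ln(5.9825) = 1.7888, so t = 1.7888/0.385 = 4.6463.

4.6 years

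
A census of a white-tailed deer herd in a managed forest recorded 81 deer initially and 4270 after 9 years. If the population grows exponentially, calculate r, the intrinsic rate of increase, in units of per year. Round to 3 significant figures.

0.441 per year

From N(t) = N₀·e^(rt): e^(r·9) = 4270/81 = 52.716.
r·9 = ln(52.716) = 3.9649, so r = 3.9649/9 = 0.44055.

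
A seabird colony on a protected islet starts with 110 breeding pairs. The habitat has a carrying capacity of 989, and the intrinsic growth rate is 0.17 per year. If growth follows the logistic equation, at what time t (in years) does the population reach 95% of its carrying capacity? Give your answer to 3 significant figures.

A = (K − N₀)/N₀ = (989 − 110)/110 = 7.9909.
Solve 989/(1 + 7.9909·e^(−0.17t)) = 939.55: 1 + 7.9909·e^(−0.17t) = 1.0526, so e^(−0.17t) = 0.00658643.
−0.17·t = ln(0.00658643) = -5.0227, so t = 5.0227/0.17 = 29.546.

29.5 years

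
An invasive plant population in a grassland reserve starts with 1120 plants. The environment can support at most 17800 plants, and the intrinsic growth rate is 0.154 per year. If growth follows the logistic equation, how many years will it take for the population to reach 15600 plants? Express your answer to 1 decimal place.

A = (K − N₀)/N₀ = (17800 − 1120)/1120 = 14.893.
Solve 17800/(1 + 14.893·e^(−0.154t)) = 15600: 1 + 14.893·e^(−0.154t) = 1.141, so e^(−0.154t) = 0.00946935.
−0.154·t = ln(0.00946935) = -4.6597, so t = 4.6597/0.154 = 30.258.

30.3 years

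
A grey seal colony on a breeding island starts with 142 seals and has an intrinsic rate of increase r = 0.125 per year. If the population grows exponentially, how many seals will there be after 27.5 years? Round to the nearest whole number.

4417 seals

N(t) = N₀·e^(rt) = 142 × e^(0.125×27.5) = 142 × e^3.438.
e^3.438 ≈ 31.109, so N ≈ 142 × 31.109 = 4417.49.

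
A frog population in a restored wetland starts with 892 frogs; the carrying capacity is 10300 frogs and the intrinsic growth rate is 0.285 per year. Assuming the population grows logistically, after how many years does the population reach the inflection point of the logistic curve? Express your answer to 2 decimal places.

8.27 years

Logistic growth is fastest at N = K/2 = 5150.
A = (K − N₀)/N₀ = 10.547. Set K/(1 + A·e^(−rt)) = K/2 → A·e^(−rt) = 1.
e^(−0.285t) = 1/10.547 = 0.0948129, so t = ln(10.547)/0.285 = 2.3558/0.285 = 8.2661.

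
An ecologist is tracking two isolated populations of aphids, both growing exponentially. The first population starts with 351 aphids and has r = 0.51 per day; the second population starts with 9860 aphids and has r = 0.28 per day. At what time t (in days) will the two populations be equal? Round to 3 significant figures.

Set 351·e^(0.51t) = 9860·e^(0.28t).
e^((0.51 − 0.28)t) = 9860/351 → e^(0.23·t) = 28.091.
0.23·t = ln(28.091) = 3.3355, so t = 3.3355/0.23 = 14.502.

14.5 days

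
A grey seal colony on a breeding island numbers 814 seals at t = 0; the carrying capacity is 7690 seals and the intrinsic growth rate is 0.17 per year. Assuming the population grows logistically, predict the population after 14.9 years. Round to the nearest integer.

A = (K − N₀)/N₀ = (7690 − 814)/814 = 8.4472.
N(t) = K/(1 + A·e^(−rt)) = 7690/(1 + 8.4472×e^(−0.17×14.9)).
e^(−2.533) = 0.07942; denominator = 1 + 8.4472×0.07942 = 1.6709.
N = 7690/1.6709 = 4602.37.

4602 seals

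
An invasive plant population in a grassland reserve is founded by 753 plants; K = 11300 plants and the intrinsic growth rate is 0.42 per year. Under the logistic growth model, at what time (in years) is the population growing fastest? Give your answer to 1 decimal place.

6.3 years

Logistic growth is fastest at N = K/2 = 5650.
A = (K − N₀)/N₀ = 14.007. Set K/(1 + A·e^(−rt)) = K/2 → A·e^(−rt) = 1.
e^(−0.42t) = 1/14.007 = 0.0713947, so t = ln(14.007)/0.42 = 2.6395/0.42 = 6.2846.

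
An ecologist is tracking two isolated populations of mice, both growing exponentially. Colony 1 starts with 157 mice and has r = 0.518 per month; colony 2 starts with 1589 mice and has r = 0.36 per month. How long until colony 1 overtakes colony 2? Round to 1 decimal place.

Set 157·e^(0.518t) = 1589·e^(0.36t).
e^((0.518 − 0.36)t) = 1589/157 → e^(0.158·t) = 10.121.
0.158·t = ln(10.121) = 2.3146, so t = 2.3146/0.158 = 14.649.

14.6 months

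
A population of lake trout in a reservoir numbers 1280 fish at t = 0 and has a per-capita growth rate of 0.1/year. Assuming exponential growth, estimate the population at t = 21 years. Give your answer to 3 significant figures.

N(t) = N₀·e^(rt) = 1280 × e^(0.1×21) = 1280 × e^2.1.
e^2.1 ≈ 8.1662, so N ≈ 1280 × 8.1662 = 10452.7.

10500 fish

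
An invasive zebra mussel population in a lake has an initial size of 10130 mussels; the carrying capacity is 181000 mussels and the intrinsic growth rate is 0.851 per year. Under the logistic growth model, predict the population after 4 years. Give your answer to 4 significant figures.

116000 mussels

A = (K − N₀)/N₀ = (181000 − 10130)/10130 = 16.868.
N(t) = K/(1 + A·e^(−rt)) = 181000/(1 + 16.868×e^(−0.851×4)).
e^(−3.404) = 0.03324; denominator = 1 + 16.868×0.03324 = 1.5607.
N = 181000/1.5607 = 115975.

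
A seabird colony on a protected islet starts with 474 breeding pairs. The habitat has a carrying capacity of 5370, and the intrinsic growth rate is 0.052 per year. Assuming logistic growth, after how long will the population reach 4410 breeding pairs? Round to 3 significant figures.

A = (K − N₀)/N₀ = (5370 − 474)/474 = 10.329.
Solve 5370/(1 + 10.329·e^(−0.052t)) = 4410: 1 + 10.329·e^(−0.052t) = 1.2177, so e^(−0.052t) = 0.0210751.
−0.052·t = ln(0.0210751) = -3.8597, so t = 3.8597/0.052 = 74.224.

74.2 years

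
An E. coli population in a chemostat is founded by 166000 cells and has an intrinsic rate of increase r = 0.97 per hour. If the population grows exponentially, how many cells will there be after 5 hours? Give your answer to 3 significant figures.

N(t) = N₀·e^(rt) = 166000 × e^(0.97×5) = 166000 × e^4.85.
e^4.85 ≈ 127.74, so N ≈ 166000 × 127.74 = 2.12049×10^7.

21200000 cells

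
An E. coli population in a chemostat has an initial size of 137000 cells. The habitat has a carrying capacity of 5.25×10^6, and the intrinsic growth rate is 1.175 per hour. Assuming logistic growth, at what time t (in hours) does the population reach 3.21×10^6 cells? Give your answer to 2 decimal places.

A = (K − N₀)/N₀ = (5.25×10^6 − 137000)/137000 = 37.321.
Solve 5.25×10^6/(1 + 37.321·e^(−1.175t)) = 3.21×10^6: 1 + 37.321·e^(−1.175t) = 1.6355, so e^(−1.175t) = 0.0170282.
−1.175·t = ln(0.0170282) = -4.0729, so t = 4.0729/1.175 = 3.4663.

3.47 hours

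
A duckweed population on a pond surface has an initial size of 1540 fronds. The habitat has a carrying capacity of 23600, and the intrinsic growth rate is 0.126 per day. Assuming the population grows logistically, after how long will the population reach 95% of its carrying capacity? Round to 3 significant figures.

A = (K − N₀)/N₀ = (23600 − 1540)/1540 = 14.325.
Solve 23600/(1 + 14.325·e^(−0.126t)) = 22420: 1 + 14.325·e^(−0.126t) = 1.0526, so e^(−0.126t) = 0.00367419.
−0.126·t = ln(0.00367419) = -5.6064, so t = 5.6064/0.126 = 44.495.

44.5 days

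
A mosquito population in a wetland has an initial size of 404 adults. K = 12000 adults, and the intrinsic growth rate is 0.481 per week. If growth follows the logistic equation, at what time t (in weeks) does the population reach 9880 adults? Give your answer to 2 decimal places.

A = (K − N₀)/N₀ = (12000 − 404)/404 = 28.703.
Solve 12000/(1 + 28.703·e^(−0.481t)) = 9880: 1 + 28.703·e^(−0.481t) = 1.2146, so e^(−0.481t) = 0.0074757.
−0.481·t = ln(0.0074757) = -4.8961, so t = 4.8961/0.481 = 10.179.

10.18 weeks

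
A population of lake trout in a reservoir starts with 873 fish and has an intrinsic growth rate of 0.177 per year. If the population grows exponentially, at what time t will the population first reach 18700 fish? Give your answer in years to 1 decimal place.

Set N₀·e^(rt) = 18700: e^(0.177·t) = 18700/873 = 21.42.
0.177·t = ln(21.42) = 3.0643, so t = 3.0643/0.177 = 17.313.

17.3 years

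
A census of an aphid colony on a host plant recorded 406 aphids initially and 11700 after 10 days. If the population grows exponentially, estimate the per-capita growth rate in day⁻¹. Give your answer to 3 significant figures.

0.336 per day

From N(t) = N₀·e^(rt): e^(r·10) = 11700/406 = 28.818.
r·10 = ln(28.818) = 3.361, so r = 3.361/10 = 0.3361.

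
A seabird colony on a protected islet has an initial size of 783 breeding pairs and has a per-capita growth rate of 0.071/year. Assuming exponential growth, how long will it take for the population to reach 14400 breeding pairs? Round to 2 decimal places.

41.01 years

Set N₀·e^(rt) = 14400: e^(0.071·t) = 14400/783 = 18.391.
0.071·t = ln(18.391) = 2.9119, so t = 2.9119/0.071 = 41.012.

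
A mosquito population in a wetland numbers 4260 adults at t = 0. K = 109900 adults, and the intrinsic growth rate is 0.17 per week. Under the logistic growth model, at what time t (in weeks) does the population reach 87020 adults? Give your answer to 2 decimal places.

26.74 weeks

A = (K − N₀)/N₀ = (109900 − 4260)/4260 = 24.798.
Solve 109900/(1 + 24.798·e^(−0.17t)) = 87020: 1 + 24.798·e^(−0.17t) = 1.2629, so e^(−0.17t) = 0.0106027.
−0.17·t = ln(0.0106027) = -4.5466, so t = 4.5466/0.17 = 26.745.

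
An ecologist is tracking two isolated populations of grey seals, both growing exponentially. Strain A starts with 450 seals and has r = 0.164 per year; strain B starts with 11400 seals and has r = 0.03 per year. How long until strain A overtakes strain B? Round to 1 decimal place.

24.1 years

Set 450·e^(0.164t) = 11400·e^(0.03t).
e^((0.164 − 0.03)t) = 11400/450 → e^(0.134·t) = 25.333.
0.134·t = ln(25.333) = 3.2321, so t = 3.2321/0.134 = 24.12.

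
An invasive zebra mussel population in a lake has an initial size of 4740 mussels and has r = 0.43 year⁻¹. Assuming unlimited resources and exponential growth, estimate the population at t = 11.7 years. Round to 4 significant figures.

725600 mussels

N(t) = N₀·e^(rt) = 4740 × e^(0.43×11.7) = 4740 × e^5.031.
e^5.031 ≈ 153.09, so N ≈ 4740 × 153.09 = 725628.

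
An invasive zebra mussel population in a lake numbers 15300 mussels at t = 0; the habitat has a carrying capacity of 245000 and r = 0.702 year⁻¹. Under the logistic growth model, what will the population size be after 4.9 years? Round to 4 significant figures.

A = (K − N₀)/N₀ = (245000 − 15300)/15300 = 15.013.
N(t) = K/(1 + A·e^(−rt)) = 245000/(1 + 15.013×e^(−0.702×4.9)).
e^(−3.44) = 0.032071; denominator = 1 + 15.013×0.032071 = 1.4815.
N = 245000/1.4815 = 165375.

165400 mussels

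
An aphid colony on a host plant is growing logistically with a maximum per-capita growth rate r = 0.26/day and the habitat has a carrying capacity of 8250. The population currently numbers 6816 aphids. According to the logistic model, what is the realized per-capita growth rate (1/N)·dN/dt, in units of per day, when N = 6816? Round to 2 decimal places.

0.05 per day

(1/N)·dN/dt = r(1 − N/K) = 0.26 × (1 − 6816/8250).
= 0.26 × 0.17382 = 0.045193.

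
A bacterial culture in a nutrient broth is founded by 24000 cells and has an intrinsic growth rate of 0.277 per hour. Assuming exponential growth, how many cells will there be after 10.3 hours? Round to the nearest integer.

N(t) = N₀·e^(rt) = 24000 × e^(0.277×10.3) = 24000 × e^2.853.
e^2.853 ≈ 17.341, so N ≈ 24000 × 17.341 = 416195.

416195 cells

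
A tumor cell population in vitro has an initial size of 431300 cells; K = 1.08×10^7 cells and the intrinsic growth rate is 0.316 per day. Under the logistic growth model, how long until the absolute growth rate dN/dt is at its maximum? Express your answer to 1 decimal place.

10.1 days

Logistic growth is fastest at N = K/2 = 5.4×10^6.
A = (K − N₀)/N₀ = 24.041. Set K/(1 + A·e^(−rt)) = K/2 → A·e^(−rt) = 1.
e^(−0.316t) = 1/24.041 = 0.0415963, so t = ln(24.041)/0.316 = 3.1797/0.316 = 10.062.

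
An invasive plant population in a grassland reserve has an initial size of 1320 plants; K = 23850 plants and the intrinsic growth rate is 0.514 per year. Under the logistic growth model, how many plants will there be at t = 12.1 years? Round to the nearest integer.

A = (K − N₀)/N₀ = (23850 − 1320)/1320 = 17.068.
N(t) = K/(1 + A·e^(−rt)) = 23850/(1 + 17.068×e^(−0.514×12.1)).
e^(−6.219) = 0.0019904; denominator = 1 + 17.068×0.0019904 = 1.034.
N = 23850/1.034 = 23066.4.

23066 plants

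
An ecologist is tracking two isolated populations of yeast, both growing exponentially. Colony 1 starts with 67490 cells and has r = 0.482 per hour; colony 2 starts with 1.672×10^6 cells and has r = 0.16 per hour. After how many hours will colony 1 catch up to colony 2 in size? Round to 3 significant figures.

Set 67490·e^(0.482t) = 1.672×10^6·e^(0.16t).
e^((0.482 − 0.16)t) = 1.672×10^6/67490 → e^(0.322·t) = 24.774.
0.322·t = ln(24.774) = 3.2098, so t = 3.2098/0.322 = 9.9683.

9.97 hours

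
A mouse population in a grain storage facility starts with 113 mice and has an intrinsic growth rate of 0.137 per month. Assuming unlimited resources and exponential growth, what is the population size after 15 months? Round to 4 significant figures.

N(t) = N₀·e^(rt) = 113 × e^(0.137×15) = 113 × e^2.055.
e^2.055 ≈ 7.8068, so N ≈ 113 × 7.8068 = 882.173.

882.2 mice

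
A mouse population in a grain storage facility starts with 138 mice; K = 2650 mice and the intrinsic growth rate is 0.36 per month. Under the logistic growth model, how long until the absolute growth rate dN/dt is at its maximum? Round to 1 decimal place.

8.1 months

Logistic growth is fastest at N = K/2 = 1325.
A = (K − N₀)/N₀ = 18.203. Set K/(1 + A·e^(−rt)) = K/2 → A·e^(−rt) = 1.
e^(−0.36t) = 1/18.203 = 0.0549363, so t = ln(18.203)/0.36 = 2.9016/0.36 = 8.0599.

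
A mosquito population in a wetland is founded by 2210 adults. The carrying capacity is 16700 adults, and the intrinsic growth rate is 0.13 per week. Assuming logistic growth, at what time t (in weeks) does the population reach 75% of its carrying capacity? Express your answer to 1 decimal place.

A = (K − N₀)/N₀ = (16700 − 2210)/2210 = 6.5566.
Solve 16700/(1 + 6.5566·e^(−0.13t)) = 12525: 1 + 6.5566·e^(−0.13t) = 1.3333, so e^(−0.13t) = 0.0508397.
−0.13·t = ln(0.0508397) = -2.9791, so t = 2.9791/0.13 = 22.916.

22.9 weeks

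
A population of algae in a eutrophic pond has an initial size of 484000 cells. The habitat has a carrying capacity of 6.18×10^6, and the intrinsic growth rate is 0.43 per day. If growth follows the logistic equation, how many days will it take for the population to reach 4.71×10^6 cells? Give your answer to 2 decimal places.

A = (K − N₀)/N₀ = (6.18×10^6 − 484000)/484000 = 11.769.
Solve 6.18×10^6/(1 + 11.769·e^(−0.43t)) = 4.71×10^6: 1 + 11.769·e^(−0.43t) = 1.3121, so e^(−0.43t) = 0.0265199.
−0.43·t = ln(0.0265199) = -3.6299, so t = 3.6299/0.43 = 8.4415.

8.44 days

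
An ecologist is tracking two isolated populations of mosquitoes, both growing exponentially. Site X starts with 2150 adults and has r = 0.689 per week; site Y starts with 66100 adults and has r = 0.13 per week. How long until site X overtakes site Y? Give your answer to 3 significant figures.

Set 2150·e^(0.689t) = 66100·e^(0.13t).
e^((0.689 − 0.13)t) = 66100/2150 → e^(0.559·t) = 30.744.
0.559·t = ln(30.744) = 3.4257, so t = 3.4257/0.559 = 6.1283.

6.13 weeks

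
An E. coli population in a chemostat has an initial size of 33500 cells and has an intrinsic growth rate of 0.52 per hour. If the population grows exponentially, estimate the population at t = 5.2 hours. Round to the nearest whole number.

N(t) = N₀·e^(rt) = 33500 × e^(0.52×5.2) = 33500 × e^2.704.
e^2.704 ≈ 14.939, so N ≈ 33500 × 14.939 = 500469.

500469 cells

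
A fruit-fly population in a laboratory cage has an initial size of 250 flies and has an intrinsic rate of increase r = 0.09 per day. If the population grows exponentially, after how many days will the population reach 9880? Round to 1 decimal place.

Set N₀·e^(rt) = 9880: e^(0.09·t) = 9880/250 = 39.52.
0.09·t = ln(39.52) = 3.6768, so t = 3.6768/0.09 = 40.853.

40.9 days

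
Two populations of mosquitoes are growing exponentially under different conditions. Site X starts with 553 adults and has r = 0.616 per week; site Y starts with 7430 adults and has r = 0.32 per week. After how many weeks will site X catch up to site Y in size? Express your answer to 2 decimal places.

8.78 weeks

Set 553·e^(0.616t) = 7430·e^(0.32t).
e^((0.616 − 0.32)t) = 7430/553 → e^(0.296·t) = 13.436.
0.296·t = ln(13.436) = 2.5979, so t = 2.5979/0.296 = 8.7768.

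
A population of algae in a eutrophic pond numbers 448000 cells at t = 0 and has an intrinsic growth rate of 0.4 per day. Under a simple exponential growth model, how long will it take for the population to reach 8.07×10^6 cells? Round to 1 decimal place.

Set N₀·e^(rt) = 8.07×10^6: e^(0.4·t) = 8.07×10^6/448000 = 18.013.
0.4·t = ln(18.013) = 2.8911, so t = 2.8911/0.4 = 7.2278.

7.2 days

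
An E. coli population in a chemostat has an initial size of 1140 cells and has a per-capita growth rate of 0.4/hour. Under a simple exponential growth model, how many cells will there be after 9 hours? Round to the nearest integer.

N(t) = N₀·e^(rt) = 1140 × e^(0.4×9) = 1140 × e^3.6.
e^3.6 ≈ 36.598, so N ≈ 1140 × 36.598 = 41722.

41722 cells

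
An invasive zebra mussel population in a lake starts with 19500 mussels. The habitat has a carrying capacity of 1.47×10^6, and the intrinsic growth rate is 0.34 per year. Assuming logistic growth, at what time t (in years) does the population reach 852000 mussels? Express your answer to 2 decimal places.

13.62 years

A = (K − N₀)/N₀ = (1.47×10^6 − 19500)/19500 = 74.385.
Solve 1.47×10^6/(1 + 74.385·e^(−0.34t)) = 852000: 1 + 74.385·e^(−0.34t) = 1.7254, so e^(−0.34t) = 0.00975137.
−0.34·t = ln(0.00975137) = -4.6303, so t = 4.6303/0.34 = 13.619.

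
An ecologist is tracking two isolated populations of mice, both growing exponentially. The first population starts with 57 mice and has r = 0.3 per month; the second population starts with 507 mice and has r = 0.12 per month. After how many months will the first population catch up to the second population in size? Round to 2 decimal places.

12.14 months

Set 57·e^(0.3t) = 507·e^(0.12t).
e^((0.3 − 0.12)t) = 507/57 → e^(0.18·t) = 8.8947.
0.18·t = ln(8.8947) = 2.1855, so t = 2.1855/0.18 = 12.141.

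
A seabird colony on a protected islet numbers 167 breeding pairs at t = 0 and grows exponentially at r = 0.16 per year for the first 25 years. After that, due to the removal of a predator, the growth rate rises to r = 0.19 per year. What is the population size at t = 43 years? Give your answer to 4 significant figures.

278700 breeding pairs

Phase 1: N(25) = 167·e^(0.16×25) = 167·e^4 = 9117.89.
Phase 2 runs for 43 − 25 = 18 years at r = 0.19.
N(43) = 9117.89·e^(0.19×18) = 9117.89·e^3.42 = 278729.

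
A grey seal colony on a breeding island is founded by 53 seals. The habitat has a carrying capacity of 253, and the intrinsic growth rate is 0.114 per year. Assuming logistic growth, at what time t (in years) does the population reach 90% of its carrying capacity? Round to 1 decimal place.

30.9 years

A = (K − N₀)/N₀ = (253 − 53)/53 = 3.7736.
Solve 253/(1 + 3.7736·e^(−0.114t)) = 227.7: 1 + 3.7736·e^(−0.114t) = 1.1111, so e^(−0.114t) = 0.0294444.
−0.114·t = ln(0.0294444) = -3.5253, so t = 3.5253/0.114 = 30.923.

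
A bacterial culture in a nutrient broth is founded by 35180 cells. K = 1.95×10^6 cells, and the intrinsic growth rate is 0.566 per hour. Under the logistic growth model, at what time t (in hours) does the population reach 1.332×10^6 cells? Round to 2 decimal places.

8.42 hours

A = (K − N₀)/N₀ = (1.95×10^6 − 35180)/35180 = 54.429.
Solve 1.95×10^6/(1 + 54.429·e^(−0.566t)) = 1.332×10^6: 1 + 54.429·e^(−0.566t) = 1.464, so e^(−0.566t) = 0.00852417.
−0.566·t = ln(0.00852417) = -4.7648, so t = 4.7648/0.566 = 8.4185.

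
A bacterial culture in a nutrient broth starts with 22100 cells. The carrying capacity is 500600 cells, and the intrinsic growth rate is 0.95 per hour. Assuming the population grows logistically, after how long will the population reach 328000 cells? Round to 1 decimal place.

A = (K − N₀)/N₀ = (500600 − 22100)/22100 = 21.652.
Solve 500600/(1 + 21.652·e^(−0.95t)) = 328000: 1 + 21.652·e^(−0.95t) = 1.5262, so e^(−0.95t) = 0.024304.
−0.95·t = ln(0.024304) = -3.7171, so t = 3.7171/0.95 = 3.9128.

3.9 hours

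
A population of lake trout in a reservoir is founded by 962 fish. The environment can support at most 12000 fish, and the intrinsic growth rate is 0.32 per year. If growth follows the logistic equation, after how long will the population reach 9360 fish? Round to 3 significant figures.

11.6 years

A = (K − N₀)/N₀ = (12000 − 962)/962 = 11.474.
Solve 12000/(1 + 11.474·e^(−0.32t)) = 9360: 1 + 11.474·e^(−0.32t) = 1.2821, so e^(−0.32t) = 0.0245817.
−0.32·t = ln(0.0245817) = -3.7058, so t = 3.7058/0.32 = 11.58.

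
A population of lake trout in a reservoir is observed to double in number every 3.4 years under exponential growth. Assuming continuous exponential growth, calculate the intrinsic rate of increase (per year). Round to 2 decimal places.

0.20 per year

r = ln(2)/t_d = 0.6931/3.4 = 0.20387.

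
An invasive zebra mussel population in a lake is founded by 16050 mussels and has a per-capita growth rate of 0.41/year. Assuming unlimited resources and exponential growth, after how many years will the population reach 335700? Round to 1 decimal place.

7.4 years

Set N₀·e^(rt) = 335700: e^(0.41·t) = 335700/16050 = 20.916.
0.41·t = ln(20.916) = 3.0405, so t = 3.0405/0.41 = 7.4159.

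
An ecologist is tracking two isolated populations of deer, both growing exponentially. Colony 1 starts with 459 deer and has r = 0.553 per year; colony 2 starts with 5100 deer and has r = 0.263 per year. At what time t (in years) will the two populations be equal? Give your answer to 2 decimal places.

8.30 years

Set 459·e^(0.553t) = 5100·e^(0.263t).
e^((0.553 − 0.263)t) = 5100/459 → e^(0.29·t) = 11.111.
0.29·t = ln(11.111) = 2.4079, so t = 2.4079/0.29 = 8.3033.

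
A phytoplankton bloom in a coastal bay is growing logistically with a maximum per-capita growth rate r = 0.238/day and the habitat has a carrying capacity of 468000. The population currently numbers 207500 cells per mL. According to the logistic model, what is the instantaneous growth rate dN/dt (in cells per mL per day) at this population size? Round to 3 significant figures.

dN/dt = rN(1 − N/K) = 0.238 × 207500 × (1 − 207500/468000).
1 − 207500/468000 = 0.55662; dN/dt = 0.238 × 207500 × 0.55662 = 27489.

27500 cells per mL per day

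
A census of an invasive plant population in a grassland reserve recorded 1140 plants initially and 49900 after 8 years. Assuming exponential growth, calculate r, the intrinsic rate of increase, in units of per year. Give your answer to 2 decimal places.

0.47 per year

From N(t) = N₀·e^(rt): e^(r·8) = 49900/1140 = 43.772.
r·8 = ln(43.772) = 3.779, so r = 3.779/8 = 0.47237.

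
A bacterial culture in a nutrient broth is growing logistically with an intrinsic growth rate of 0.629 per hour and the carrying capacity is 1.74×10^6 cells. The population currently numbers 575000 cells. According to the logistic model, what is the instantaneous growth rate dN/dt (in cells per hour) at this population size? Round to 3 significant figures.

dN/dt = rN(1 − N/K) = 0.629 × 575000 × (1 − 575000/1.74×10^6).
1 − 575000/1.74×10^6 = 0.66954; dN/dt = 0.629 × 575000 × 0.66954 = 2.42156×10^5.

242000 cells per hour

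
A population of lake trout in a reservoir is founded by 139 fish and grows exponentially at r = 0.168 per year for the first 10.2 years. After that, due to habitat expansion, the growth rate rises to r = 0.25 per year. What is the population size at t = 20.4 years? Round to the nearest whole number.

9878 fish

Phase 1: N(10.2) = 139·e^(0.168×10.2) = 139·e^1.714 = 771.297.
Phase 2 runs for 20.4 − 10.2 = 10.2 years at r = 0.25.
N(20.4) = 771.297·e^(0.25×10.2) = 771.297·e^2.55 = 9878.08.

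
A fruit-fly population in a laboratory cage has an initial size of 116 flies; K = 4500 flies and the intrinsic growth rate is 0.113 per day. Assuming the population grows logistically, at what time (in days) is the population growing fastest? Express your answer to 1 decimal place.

32.1 days

Logistic growth is fastest at N = K/2 = 2250.
A = (K − N₀)/N₀ = 37.793. Set K/(1 + A·e^(−rt)) = K/2 → A·e^(−rt) = 1.
e^(−0.113t) = 1/37.793 = 0.0264599, so t = ln(37.793)/0.113 = 3.6321/0.113 = 32.143.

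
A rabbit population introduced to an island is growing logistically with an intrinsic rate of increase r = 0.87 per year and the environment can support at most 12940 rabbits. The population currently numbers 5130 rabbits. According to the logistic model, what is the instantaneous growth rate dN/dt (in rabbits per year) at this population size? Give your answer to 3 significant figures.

dN/dt = rN(1 − N/K) = 0.87 × 5130 × (1 − 5130/12940).
1 − 5130/12940 = 0.60355; dN/dt = 0.87 × 5130 × 0.60355 = 2693.7.

2690 rabbits per year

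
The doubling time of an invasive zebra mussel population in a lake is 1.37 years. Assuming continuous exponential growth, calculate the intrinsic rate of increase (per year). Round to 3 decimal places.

0.506 per year

r = ln(2)/t_d = 0.6931/1.37 = 0.50595.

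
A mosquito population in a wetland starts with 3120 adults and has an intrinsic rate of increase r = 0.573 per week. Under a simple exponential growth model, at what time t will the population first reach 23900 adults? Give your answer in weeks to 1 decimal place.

Set N₀·e^(rt) = 23900: e^(0.573·t) = 23900/3120 = 7.6603.
0.573·t = ln(7.6603) = 2.036, so t = 2.036/0.573 = 3.5533.

3.6 weeks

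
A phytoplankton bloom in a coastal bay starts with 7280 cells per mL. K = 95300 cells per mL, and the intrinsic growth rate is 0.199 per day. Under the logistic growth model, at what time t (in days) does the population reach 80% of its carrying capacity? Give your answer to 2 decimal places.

A = (K − N₀)/N₀ = (95300 − 7280)/7280 = 12.091.
Solve 95300/(1 + 12.091·e^(−0.199t)) = 76240: 1 + 12.091·e^(−0.199t) = 1.25, so e^(−0.199t) = 0.0206771.
−0.199·t = ln(0.0206771) = -3.8787, so t = 3.8787/0.199 = 19.491.

19.49 days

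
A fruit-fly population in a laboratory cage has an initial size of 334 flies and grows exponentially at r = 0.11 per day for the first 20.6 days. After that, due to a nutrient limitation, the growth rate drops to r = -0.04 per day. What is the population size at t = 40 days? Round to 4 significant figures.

Phase 1: N(20.6) = 334·e^(0.11×20.6) = 334·e^2.266 = 3220.01.
Phase 2 runs for 40 − 20.6 = 19.4 days at r = -0.04.
N(40) = 3220.01·e^(-0.04×19.4) = 3220.01·e^-0.776 = 1481.99.

1482 flies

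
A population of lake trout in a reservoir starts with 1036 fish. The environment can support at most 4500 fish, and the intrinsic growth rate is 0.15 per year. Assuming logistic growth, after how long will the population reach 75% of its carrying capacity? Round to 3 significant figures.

15.4 years

A = (K − N₀)/N₀ = (4500 − 1036)/1036 = 3.3436.
Solve 4500/(1 + 3.3436·e^(−0.15t)) = 3375: 1 + 3.3436·e^(−0.15t) = 1.3333, so e^(−0.15t) = 0.0996921.
−0.15·t = ln(0.0996921) = -2.3057, so t = 2.3057/0.15 = 15.371.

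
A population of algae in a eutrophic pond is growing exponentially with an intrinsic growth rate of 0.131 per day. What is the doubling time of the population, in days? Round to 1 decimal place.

Doubling time t_d = ln(2)/r = 0.6931/0.131 = 5.2912.

5.3 days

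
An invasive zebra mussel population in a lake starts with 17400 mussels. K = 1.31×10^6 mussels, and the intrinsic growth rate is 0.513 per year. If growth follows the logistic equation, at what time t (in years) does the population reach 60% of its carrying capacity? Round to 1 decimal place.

9.2 years

A = (K − N₀)/N₀ = (1.31×10^6 − 17400)/17400 = 74.287.
Solve 1.31×10^6/(1 + 74.287·e^(−0.513t)) = 786000: 1 + 74.287·e^(−0.513t) = 1.6667, so e^(−0.513t) = 0.00897416.
−0.513·t = ln(0.00897416) = -4.7134, so t = 4.7134/0.513 = 9.1879.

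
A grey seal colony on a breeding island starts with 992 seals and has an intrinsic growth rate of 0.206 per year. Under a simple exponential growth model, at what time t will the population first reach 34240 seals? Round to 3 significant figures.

Set N₀·e^(rt) = 34240: e^(0.206·t) = 34240/992 = 34.516.
0.206·t = ln(34.516) = 3.5414, so t = 3.5414/0.206 = 17.191.

17.2 years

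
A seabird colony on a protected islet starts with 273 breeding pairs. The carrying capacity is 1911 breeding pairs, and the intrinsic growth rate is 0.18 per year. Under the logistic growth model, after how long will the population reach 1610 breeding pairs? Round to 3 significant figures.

A = (K − N₀)/N₀ = (1911 − 273)/273 = 6.
Solve 1911/(1 + 6·e^(−0.18t)) = 1610: 1 + 6·e^(−0.18t) = 1.187, so e^(−0.18t) = 0.0311594.
−0.18·t = ln(0.0311594) = -3.4686, so t = 3.4686/0.18 = 19.27.

19.3 years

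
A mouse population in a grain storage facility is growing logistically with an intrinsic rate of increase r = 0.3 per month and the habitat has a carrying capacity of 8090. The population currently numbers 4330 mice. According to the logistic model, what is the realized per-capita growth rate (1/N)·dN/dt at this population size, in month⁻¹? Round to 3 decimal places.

0.139 per month

(1/N)·dN/dt = r(1 − N/K) = 0.3 × (1 − 4330/8090).
= 0.3 × 0.46477 = 0.13943.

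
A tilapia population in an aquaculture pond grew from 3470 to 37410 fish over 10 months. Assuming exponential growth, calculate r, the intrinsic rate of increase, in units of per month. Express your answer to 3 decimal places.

From N(t) = N₀·e^(rt): e^(r·10) = 37410/3470 = 10.781.
r·10 = ln(10.781) = 2.3778, so r = 2.3778/10 = 0.23778.

0.238 per month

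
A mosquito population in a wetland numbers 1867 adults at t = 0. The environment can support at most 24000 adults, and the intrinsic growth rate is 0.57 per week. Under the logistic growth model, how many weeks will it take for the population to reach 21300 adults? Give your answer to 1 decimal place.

A = (K − N₀)/N₀ = (24000 − 1867)/1867 = 11.855.
Solve 24000/(1 + 11.855·e^(−0.57t)) = 21300: 1 + 11.855·e^(−0.57t) = 1.1268, so e^(−0.57t) = 0.0106927.
−0.57·t = ln(0.0106927) = -4.5382, so t = 4.5382/0.57 = 7.9617.

8.0 weeks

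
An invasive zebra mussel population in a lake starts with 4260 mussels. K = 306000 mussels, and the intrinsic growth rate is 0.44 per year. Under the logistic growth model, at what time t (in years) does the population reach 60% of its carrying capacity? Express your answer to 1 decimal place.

A = (K − N₀)/N₀ = (306000 − 4260)/4260 = 70.831.
Solve 306000/(1 + 70.831·e^(−0.44t)) = 183600: 1 + 70.831·e^(−0.44t) = 1.6667, so e^(−0.44t) = 0.00941208.
−0.44·t = ln(0.00941208) = -4.6658, so t = 4.6658/0.44 = 10.604.

10.6 years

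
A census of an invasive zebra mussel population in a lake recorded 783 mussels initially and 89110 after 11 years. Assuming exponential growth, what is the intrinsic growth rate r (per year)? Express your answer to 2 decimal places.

From N(t) = N₀·e^(rt): e^(r·11) = 89110/783 = 113.81.
r·11 = ln(113.81) = 4.7345, so r = 4.7345/11 = 0.43041.

0.43 per year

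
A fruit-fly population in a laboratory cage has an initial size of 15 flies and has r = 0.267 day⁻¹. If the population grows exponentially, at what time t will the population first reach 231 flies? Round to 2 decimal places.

10.24 days

Set N₀·e^(rt) = 231: e^(0.267·t) = 231/15 = 15.4.
0.267·t = ln(15.4) = 2.7344, so t = 2.7344/0.267 = 10.241.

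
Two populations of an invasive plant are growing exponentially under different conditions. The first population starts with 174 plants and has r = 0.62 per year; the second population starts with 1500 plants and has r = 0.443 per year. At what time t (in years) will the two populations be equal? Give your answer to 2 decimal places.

12.17 years

Set 174·e^(0.62t) = 1500·e^(0.443t).
e^((0.62 − 0.443)t) = 1500/174 → e^(0.177·t) = 8.6207.
0.177·t = ln(8.6207) = 2.1542, so t = 2.1542/0.177 = 12.17.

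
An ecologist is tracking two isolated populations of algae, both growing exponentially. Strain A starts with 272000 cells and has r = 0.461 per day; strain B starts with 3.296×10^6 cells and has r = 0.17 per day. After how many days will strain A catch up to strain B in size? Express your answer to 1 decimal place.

8.6 days

Set 272000·e^(0.461t) = 3.296×10^6·e^(0.17t).
e^((0.461 − 0.17)t) = 3.296×10^6/272000 → e^(0.291·t) = 12.118.
0.291·t = ln(12.118) = 2.4947, so t = 2.4947/0.291 = 8.5727.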